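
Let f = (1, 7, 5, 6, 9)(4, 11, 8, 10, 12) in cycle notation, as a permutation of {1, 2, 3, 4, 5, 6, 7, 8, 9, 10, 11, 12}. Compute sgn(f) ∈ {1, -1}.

1

The cycle lengths are 5, 5, 1, 1.
A cycle of length ℓ contributes ℓ−1 transpositions, so f is a product of 4 + 4 = 8 transpositions — even.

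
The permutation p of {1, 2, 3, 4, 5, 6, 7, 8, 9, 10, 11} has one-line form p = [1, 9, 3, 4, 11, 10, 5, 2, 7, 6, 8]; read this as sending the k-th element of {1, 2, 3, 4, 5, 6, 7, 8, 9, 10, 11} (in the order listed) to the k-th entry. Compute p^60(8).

8

Tracing 8 → 2 → … returns to 8 after 6 steps, so 8 lies in a 6-cycle (2 9 7 5 11 8).
Powers repeat with period 6 on this cycle, and 60 mod 6 = 0, so p^60(8) = p^0(8).
So p^60(8) = 8.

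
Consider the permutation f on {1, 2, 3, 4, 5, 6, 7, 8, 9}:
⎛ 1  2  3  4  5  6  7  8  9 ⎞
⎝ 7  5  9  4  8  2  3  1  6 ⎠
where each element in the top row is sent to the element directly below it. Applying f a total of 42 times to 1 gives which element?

Tracing 1 → 7 → … returns to 1 after 8 steps, so 1 lies in an 8-cycle (1, 7, 3, 9, 6, 2, 5, 8).
Powers repeat with period 8 on this cycle, and 42 mod 8 = 2, so f^42(1) = f^2(1).
Stepping 2 places around the cycle: 1 → 7 → 3.

3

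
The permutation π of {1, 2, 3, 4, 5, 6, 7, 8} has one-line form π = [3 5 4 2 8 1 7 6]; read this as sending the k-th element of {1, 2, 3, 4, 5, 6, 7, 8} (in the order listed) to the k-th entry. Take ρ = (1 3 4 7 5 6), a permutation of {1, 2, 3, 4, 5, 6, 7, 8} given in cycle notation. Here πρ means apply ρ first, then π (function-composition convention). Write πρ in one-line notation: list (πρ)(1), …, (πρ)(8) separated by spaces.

4 5 2 7 1 3 8 6

For each element, apply ρ then π: 1 → 3 → 4; 2 → 2 → 5; 3 → 4 → 2; 4 → 7 → 7; 5 → 6 → 1; 6 → 1 → 3; 7 → 5 → 8; 8 → 8 → 6.
So πρ in one-line form is 4 5 2 7 1 3 8 6.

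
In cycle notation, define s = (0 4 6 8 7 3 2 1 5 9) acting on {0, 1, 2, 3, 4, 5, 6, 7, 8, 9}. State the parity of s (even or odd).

odd

The cycle lengths are 10.
A cycle is odd iff its length is even; s has 1 even-length cycle, so sgn(s) = (−1)^1 and s is odd.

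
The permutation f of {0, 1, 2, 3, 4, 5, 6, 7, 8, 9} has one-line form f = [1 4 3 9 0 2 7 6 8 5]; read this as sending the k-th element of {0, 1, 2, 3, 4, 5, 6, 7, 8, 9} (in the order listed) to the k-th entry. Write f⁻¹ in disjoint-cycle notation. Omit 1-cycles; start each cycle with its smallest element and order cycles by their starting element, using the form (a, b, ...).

(0, 4, 1)(2, 5, 9, 3)(6, 7)

First write f in disjoint cycles: (0, 1, 4)(2, 3, 9, 5)(6, 7).
The inverse reverses every cycle; in canonical form, f⁻¹ = (0, 4, 1)(2, 5, 9, 3)(6, 7).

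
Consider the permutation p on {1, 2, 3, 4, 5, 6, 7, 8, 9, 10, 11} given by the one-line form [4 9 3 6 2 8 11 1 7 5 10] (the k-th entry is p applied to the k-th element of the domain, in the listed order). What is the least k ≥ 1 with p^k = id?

The disjoint-cycle form of p has cycle lengths 6, 4, 1.
Since disjoint cycles commute, ord(p) = lcm(6, 4) = 12.

12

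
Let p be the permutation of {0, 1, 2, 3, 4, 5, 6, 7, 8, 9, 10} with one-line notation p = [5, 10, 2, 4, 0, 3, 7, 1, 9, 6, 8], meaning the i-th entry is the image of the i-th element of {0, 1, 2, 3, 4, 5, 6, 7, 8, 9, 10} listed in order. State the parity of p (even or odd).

In disjoint-cycle form the cycle lengths are 6, 4, 1.
A cycle of length ℓ contributes ℓ−1 transpositions, so p is a product of 5 + 3 = 8 transpositions — even.

even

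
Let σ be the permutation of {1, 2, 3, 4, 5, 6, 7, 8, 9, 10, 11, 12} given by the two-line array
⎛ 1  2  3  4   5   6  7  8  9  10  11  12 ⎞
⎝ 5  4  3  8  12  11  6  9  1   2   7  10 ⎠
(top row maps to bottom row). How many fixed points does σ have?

The fixed points (elements with σ(x) = x) are {3}, so there is 1.

1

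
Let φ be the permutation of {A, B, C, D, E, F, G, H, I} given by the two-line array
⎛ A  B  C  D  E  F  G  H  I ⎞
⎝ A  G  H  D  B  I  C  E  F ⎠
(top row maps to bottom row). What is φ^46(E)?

B

Tracing E → B → … returns to E after 5 steps, so E lies in a 5-cycle (B G C H E).
Powers repeat with period 5 on this cycle, and 46 mod 5 = 1, so φ^46(E) = φ^1(E).
Stepping 1 place around the cycle: E → B.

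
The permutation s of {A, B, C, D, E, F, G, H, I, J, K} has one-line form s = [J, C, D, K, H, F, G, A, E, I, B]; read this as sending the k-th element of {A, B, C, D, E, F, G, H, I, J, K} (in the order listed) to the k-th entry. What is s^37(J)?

E

Tracing J → I → … returns to J after 5 steps, so J lies in a 5-cycle (A, J, I, E, H).
Since the cycle has length 5, s^37 acts on it the same as s^2 (37 mod 5 = 2).
Stepping 2 places around the cycle: J → I → E.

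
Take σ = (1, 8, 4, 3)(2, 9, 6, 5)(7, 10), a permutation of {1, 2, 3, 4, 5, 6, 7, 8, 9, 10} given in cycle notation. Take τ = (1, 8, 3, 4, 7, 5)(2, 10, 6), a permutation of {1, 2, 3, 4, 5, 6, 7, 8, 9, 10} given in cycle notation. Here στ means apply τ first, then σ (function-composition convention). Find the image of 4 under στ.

10

First apply τ: τ(4) = 7, then σ(7) = 10. Thus (στ)(4) = 10.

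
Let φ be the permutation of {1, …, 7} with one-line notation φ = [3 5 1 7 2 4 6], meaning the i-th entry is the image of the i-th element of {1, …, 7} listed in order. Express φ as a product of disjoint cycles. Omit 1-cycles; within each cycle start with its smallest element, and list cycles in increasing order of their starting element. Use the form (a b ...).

(1 3)(2 5)(4 7 6)

From 1: 1 → 3 → 1, closing the cycle (1 3).
Continuing from each remaining unvisited element yields (1 3)(2 5)(4 7 6).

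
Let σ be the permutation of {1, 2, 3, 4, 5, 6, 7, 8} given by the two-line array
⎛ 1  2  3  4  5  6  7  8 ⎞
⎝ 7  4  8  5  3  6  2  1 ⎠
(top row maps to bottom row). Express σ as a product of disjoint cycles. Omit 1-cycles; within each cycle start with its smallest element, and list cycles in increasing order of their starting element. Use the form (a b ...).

(1 7 2 4 5 3 8)

Iterating σ from 1 gives 1 → 7 → 2 → 4 → 5 → 3 → 8 → 1; that is the 7-cycle (1 7 2 4 5 3 8).
Repeating from the next unused element and collecting all non-trivial cycles gives (1 7 2 4 5 3 8).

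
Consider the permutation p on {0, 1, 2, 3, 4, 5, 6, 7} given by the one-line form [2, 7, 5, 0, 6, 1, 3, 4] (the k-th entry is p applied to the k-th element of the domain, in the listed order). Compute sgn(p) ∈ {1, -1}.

-1

In disjoint-cycle form the cycle lengths are 8.
A cycle of length ℓ contributes ℓ−1 transpositions, so p is a product of 7 transpositions — odd.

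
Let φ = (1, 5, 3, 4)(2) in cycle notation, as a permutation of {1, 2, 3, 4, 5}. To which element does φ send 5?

3

In the cycle (1, 5, 3, 4), 5 is followed by 3, so φ(5) = 3.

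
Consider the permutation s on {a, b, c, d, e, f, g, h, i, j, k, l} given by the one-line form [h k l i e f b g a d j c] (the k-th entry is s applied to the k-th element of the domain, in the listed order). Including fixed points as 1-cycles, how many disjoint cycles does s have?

4

The cycle decomposition is (a, h, g, b, k, j, d, i)(c, l)(e)(f), which has 4 cycles (counting 1-cycles).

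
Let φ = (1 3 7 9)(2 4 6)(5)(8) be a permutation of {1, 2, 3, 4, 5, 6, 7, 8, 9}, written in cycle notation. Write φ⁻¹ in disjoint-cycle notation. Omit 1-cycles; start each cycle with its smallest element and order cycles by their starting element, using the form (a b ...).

Inverting a permutation written in cycle notation just reverses the order within every cycle.
Reversing each cycle of φ and rotating so the smallest element leads gives (1 9 7 3)(2 6 4).

(1 9 7 3)(2 6 4)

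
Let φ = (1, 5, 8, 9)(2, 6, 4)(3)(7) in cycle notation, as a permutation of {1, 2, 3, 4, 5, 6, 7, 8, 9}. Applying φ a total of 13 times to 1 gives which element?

1 lies in the 4-cycle (1, 5, 8, 9).
On a 4-cycle, φ^4 is the identity, so φ^13 = φ^1 there (13 ≡ 1 mod 4).
Advancing 1 step from 1: 1 → 5.

5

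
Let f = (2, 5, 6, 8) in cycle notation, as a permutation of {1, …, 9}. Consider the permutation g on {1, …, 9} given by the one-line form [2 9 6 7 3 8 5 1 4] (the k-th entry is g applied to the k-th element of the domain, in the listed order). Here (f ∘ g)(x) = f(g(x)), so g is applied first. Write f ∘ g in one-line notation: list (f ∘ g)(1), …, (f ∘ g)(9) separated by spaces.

(f ∘ g)(x) = f(g(x)). Computing each image: f(g(1)) = f(2) = 5, f(g(2)) = f(9) = 9, f(g(3)) = f(6) = 8, f(g(4)) = f(7) = 7, f(g(5)) = f(3) = 3, f(g(6)) = f(8) = 2, f(g(7)) = f(5) = 6, f(g(8)) = f(1) = 1, f(g(9)) = f(4) = 4.
Hence f ∘ g = [5 9 8 7 3 2 6 1 4].

5 9 8 7 3 2 6 1 4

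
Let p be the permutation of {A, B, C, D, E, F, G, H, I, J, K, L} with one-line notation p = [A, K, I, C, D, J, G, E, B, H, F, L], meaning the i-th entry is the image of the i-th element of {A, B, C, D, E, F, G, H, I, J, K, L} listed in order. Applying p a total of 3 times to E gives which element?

I

Tracing E → D → … returns to E after 9 steps, so E lies in a 9-cycle (B, K, F, J, H, E, D, C, I).
Stepping 3 places around the cycle: E → D → C → I.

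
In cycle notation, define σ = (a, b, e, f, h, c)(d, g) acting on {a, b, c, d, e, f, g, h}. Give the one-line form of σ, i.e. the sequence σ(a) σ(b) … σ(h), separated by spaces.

b e a g f h d c

Image by image: a↦b, b↦e, c↦a, d↦g, e↦f, f↦h, g↦d, h↦c.
Listing these in domain order gives b e a g f h d c.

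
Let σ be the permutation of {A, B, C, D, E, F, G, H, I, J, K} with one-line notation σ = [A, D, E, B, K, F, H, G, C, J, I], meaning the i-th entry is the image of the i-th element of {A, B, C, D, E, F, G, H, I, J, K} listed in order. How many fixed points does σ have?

3

The fixed points (elements with σ(x) = x) are {A, F, J}, so there are 3.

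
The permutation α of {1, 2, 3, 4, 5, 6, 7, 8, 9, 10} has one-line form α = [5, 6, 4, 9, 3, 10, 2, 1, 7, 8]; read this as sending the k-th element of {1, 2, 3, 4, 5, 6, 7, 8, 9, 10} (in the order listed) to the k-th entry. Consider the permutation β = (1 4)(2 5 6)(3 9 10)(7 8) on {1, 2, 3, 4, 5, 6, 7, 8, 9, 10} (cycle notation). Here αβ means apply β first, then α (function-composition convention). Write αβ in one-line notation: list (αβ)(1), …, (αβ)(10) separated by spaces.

9 3 7 5 10 6 1 2 8 4

(αβ)(x) = α(β(x)). Computing each image: α(β(1)) = α(4) = 9, α(β(2)) = α(5) = 3, α(β(3)) = α(9) = 7, α(β(4)) = α(1) = 5, α(β(5)) = α(6) = 10, α(β(6)) = α(2) = 6, α(β(7)) = α(8) = 1, α(β(8)) = α(7) = 2, α(β(9)) = α(10) = 8, α(β(10)) = α(3) = 4.
Hence αβ = [9 3 7 5 10 6 1 2 8 4].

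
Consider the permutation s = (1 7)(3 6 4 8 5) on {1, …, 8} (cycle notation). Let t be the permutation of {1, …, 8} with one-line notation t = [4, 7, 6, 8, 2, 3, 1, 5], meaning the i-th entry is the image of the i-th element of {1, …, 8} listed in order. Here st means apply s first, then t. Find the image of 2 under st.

s(2) = 2, then t(2) = 7; composing gives (st)(2) = 7.

7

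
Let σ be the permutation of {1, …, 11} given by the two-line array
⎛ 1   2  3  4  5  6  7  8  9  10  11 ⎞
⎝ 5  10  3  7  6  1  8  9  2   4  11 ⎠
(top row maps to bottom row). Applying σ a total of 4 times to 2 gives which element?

8

Tracing 2 → 10 → … returns to 2 after 6 steps, so 2 lies in a 6-cycle (2 10 4 7 8 9).
Stepping 4 places around the cycle: 2 → 10 → 4 → 7 → 8.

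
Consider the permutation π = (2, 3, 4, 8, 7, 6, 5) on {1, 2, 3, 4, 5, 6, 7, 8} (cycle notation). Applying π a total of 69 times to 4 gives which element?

3

4 lies in the 7-cycle (2, 3, 4, 8, 7, 6, 5).
Powers repeat with period 7 on this cycle, and 69 mod 7 = 6, so π^69(4) = π^6(4).
Stepping 6 places around the cycle: 4 → 8 → 7 → 6 → 5 → 2 → 3.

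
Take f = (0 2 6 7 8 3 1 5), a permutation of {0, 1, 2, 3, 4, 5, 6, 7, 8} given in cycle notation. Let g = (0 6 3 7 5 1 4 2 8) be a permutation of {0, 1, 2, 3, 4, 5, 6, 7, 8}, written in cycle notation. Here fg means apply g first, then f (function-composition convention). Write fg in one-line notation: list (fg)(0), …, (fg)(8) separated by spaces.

Chase each element through g then f: 0 → 6 → 7; 1 → 4 → 4; 2 → 8 → 3; 3 → 7 → 8; 4 → 2 → 6; 5 → 1 → 5; 6 → 3 → 1; 7 → 5 → 0; 8 → 0 → 2.
So fg in one-line form is 7 4 3 8 6 5 1 0 2.

7 4 3 8 6 5 1 0 2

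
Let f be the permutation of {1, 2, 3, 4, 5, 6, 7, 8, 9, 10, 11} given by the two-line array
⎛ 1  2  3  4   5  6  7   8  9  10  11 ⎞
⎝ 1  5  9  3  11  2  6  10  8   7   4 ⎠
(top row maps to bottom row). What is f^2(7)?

Tracing 7 → 6 → … returns to 7 after 10 steps, so 7 lies in a 10-cycle (2, 5, 11, 4, 3, 9, 8, 10, 7, 6).
Advancing 2 steps from 7: 7 → 6 → 2.

2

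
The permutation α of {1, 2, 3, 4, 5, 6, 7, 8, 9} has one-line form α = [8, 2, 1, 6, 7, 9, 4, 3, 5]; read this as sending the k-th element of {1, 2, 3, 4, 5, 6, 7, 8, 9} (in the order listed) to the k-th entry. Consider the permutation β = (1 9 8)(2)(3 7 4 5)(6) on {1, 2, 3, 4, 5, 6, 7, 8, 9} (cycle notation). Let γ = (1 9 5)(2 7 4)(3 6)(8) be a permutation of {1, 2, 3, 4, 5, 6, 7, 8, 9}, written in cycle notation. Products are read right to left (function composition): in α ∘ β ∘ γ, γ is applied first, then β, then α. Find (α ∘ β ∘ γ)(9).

Apply the permutations in order: γ(9) = 5, then β(5) = 3, then α(3) = 1. So (α ∘ β ∘ γ)(9) = 1.

1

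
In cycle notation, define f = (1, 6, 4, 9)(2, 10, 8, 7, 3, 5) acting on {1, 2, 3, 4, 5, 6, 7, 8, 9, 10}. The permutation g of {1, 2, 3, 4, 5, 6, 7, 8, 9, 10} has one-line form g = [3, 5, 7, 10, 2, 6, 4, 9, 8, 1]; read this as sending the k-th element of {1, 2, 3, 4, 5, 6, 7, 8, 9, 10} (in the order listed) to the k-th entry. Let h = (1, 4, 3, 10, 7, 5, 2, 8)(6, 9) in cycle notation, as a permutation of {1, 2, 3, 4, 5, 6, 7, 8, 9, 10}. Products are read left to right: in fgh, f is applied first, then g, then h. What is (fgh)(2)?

Chase 2: f(2) = 10; g(10) = 1; h(1) = 4. Hence (fgh)(2) = 4.

4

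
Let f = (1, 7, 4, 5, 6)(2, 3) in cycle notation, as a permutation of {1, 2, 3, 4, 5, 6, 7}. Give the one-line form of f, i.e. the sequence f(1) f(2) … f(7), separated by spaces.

Reading each image from the cycles: 1→7, 2→3, 3→2, 4→5, 5→6, 6→1, 7→4.
Listing these in domain order gives 7 3 2 5 6 1 4.

7 3 2 5 6 1 4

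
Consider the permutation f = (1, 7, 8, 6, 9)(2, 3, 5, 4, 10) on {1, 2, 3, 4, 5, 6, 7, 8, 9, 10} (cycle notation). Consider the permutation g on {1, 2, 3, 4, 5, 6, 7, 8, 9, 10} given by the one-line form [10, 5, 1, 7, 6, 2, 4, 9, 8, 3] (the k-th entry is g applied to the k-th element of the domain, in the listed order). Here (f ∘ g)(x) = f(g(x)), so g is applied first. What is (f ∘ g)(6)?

(f ∘ g)(6) = f(g(6)). g(6) = 2, then f(2) = 3. So (f ∘ g)(6) = 3.

3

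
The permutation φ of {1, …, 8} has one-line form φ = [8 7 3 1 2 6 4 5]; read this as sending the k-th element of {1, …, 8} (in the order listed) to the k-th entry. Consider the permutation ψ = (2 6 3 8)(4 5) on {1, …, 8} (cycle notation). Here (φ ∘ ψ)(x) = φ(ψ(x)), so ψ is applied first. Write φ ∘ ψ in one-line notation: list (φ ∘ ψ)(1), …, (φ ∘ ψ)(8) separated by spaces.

8 6 5 2 1 3 4 7

Chase each element through ψ then φ: 1 → 1 → 8; 2 → 6 → 6; 3 → 8 → 5; 4 → 5 → 2; 5 → 4 → 1; 6 → 3 → 3; 7 → 7 → 4; 8 → 2 → 7.
Collecting the images, φ ∘ ψ = [8 6 5 2 1 3 4 7].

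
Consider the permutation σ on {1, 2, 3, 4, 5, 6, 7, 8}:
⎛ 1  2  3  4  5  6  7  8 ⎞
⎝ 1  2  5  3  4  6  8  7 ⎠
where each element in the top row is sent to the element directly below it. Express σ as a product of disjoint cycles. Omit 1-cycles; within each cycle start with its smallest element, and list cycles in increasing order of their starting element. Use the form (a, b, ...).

(3, 5, 4)(7, 8)

Start at 3 and follow images: 3 → 5 → 4 → 3, giving the cycle (3, 5, 4).
Continuing from each remaining unvisited element yields (3, 5, 4)(7, 8).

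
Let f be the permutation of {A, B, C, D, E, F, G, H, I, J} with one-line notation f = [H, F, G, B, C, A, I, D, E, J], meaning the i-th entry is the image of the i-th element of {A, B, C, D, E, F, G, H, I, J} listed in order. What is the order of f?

The disjoint-cycle form of f has cycle lengths 5, 4, 1.
Since disjoint cycles commute, ord(f) = lcm(5, 4) = 20.

20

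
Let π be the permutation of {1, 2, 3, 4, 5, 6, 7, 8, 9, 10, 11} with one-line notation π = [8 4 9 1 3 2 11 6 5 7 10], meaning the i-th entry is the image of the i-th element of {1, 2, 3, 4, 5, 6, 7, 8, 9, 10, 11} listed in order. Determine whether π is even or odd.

even

In disjoint-cycle form the cycle lengths are 5, 3, 3.
A cycle is odd iff its length is even; π has 0 even-length cycles, so sgn(π) = (−1)^0 and π is even.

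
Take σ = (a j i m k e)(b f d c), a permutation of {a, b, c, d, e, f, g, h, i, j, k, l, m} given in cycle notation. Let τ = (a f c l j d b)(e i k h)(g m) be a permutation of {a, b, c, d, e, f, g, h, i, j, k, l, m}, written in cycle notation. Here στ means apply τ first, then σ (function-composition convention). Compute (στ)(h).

a

τ(h) = e, then σ(e) = a; composing gives (στ)(h) = a.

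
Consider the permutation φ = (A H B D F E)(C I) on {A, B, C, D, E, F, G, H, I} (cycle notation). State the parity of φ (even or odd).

The cycle lengths are 6, 2, 1.
A cycle is odd iff its length is even; φ has 2 even-length cycles, so sgn(φ) = (−1)^2 and φ is even.

even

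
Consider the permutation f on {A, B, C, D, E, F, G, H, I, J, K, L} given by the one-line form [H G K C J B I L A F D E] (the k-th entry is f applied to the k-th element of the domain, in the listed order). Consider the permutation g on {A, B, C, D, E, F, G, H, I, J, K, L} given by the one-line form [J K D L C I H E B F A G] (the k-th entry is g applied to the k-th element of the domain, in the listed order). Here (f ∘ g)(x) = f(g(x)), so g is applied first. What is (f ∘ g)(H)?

J

First apply g: g(H) = E, then f(E) = J. Thus (f ∘ g)(H) = J.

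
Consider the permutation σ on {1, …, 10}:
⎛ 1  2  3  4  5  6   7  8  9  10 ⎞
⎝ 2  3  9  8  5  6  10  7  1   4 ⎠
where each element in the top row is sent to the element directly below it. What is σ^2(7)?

Tracing 7 → 10 → … returns to 7 after 4 steps, so 7 lies in a 4-cycle (4, 8, 7, 10).
Advancing 2 steps from 7: 7 → 10 → 4.

4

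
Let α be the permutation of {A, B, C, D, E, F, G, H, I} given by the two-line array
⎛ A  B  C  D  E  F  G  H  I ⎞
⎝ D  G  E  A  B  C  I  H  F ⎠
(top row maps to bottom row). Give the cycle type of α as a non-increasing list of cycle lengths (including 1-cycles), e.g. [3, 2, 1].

[6, 2, 1]

The disjoint cycles are (A D)(B G I F C E)(H), with lengths 6, 2, 1 in non-increasing order.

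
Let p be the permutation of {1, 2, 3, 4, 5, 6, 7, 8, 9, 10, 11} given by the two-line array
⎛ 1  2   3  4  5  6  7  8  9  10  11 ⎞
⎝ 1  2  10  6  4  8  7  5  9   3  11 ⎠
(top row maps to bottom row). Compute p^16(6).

Tracing 6 → 8 → … returns to 6 after 4 steps, so 6 lies in a 4-cycle (4, 6, 8, 5).
Since the cycle has length 4, p^16 acts on it the same as p^0 (16 mod 4 = 0).
So p^16(6) = 6.

6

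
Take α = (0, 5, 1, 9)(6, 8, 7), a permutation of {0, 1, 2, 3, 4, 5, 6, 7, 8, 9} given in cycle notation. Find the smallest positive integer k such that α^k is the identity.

The cycle type of α is (4, 3, 1, 1, 1).
The order is lcm(4, 3) = 12.

12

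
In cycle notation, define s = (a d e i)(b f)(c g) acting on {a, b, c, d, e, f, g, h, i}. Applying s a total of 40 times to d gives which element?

d

d lies in the 4-cycle (a d e i).
Since the cycle has length 4, s^40 acts on it the same as s^0 (40 mod 4 = 0).
So s^40(d) = d.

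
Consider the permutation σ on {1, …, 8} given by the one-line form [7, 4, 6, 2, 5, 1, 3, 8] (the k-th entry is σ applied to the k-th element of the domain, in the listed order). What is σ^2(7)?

Tracing 7 → 3 → … returns to 7 after 4 steps, so 7 lies in a 4-cycle (1, 7, 3, 6).
Advancing 2 steps from 7: 7 → 3 → 6.

6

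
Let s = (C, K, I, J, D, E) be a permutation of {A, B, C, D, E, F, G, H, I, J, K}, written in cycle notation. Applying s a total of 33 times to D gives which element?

D lies in the 6-cycle (C, K, I, J, D, E).
Powers repeat with period 6 on this cycle, and 33 mod 6 = 3, so s^33(D) = s^3(D).
Stepping 3 places around the cycle: D → E → C → K.

K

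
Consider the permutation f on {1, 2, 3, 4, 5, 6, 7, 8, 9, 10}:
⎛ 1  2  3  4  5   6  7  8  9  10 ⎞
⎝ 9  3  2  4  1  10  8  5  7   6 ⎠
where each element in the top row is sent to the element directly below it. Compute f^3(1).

Tracing 1 → 9 → … returns to 1 after 5 steps, so 1 lies in a 5-cycle (1 9 7 8 5).
Stepping 3 places around the cycle: 1 → 9 → 7 → 8.

8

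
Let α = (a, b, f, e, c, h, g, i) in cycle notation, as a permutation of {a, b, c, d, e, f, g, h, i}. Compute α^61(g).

e

g lies in the 8-cycle (a, b, f, e, c, h, g, i).
Powers repeat with period 8 on this cycle, and 61 mod 8 = 5, so α^61(g) = α^5(g).
Advancing 5 steps from g: g → i → a → b → f → e.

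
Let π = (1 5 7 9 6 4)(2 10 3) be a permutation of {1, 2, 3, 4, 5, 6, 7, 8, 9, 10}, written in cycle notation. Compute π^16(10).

10 lies in the 3-cycle (2 10 3).
On a 3-cycle, π^3 is the identity, so π^16 = π^1 there (16 ≡ 1 mod 3).
Advancing 1 step from 10: 10 → 3.

3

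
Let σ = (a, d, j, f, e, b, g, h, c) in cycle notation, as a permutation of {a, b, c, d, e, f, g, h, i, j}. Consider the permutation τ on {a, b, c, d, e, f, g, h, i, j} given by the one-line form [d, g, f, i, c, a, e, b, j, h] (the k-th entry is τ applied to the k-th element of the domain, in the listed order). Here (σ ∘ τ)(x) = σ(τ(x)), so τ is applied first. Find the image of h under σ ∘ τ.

g

τ(h) = b, then σ(b) = g; composing gives (σ ∘ τ)(h) = g.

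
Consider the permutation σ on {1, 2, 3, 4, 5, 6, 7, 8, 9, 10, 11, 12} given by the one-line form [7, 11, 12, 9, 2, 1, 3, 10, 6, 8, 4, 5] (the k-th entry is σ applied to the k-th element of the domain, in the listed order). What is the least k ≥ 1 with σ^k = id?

Decomposing into disjoint cycles gives cycle lengths 10, 2.
The order is lcm(10, 2) = 10.

10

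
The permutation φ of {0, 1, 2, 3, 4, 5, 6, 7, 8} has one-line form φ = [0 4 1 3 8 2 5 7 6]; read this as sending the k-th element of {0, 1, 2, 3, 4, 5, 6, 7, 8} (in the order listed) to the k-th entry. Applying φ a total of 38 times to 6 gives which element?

2

Tracing 6 → 5 → … returns to 6 after 6 steps, so 6 lies in a 6-cycle (1 4 8 6 5 2).
Powers repeat with period 6 on this cycle, and 38 mod 6 = 2, so φ^38(6) = φ^2(6).
Stepping 2 places around the cycle: 6 → 5 → 2.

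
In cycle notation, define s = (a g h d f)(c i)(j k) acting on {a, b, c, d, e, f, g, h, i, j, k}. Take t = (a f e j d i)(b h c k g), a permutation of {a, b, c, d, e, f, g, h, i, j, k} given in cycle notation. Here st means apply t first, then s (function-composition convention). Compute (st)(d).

c

t(d) = i, then s(i) = c; composing gives (st)(d) = c.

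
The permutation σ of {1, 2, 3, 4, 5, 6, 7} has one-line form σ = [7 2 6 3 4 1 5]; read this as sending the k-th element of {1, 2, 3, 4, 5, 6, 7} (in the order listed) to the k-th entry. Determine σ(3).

3 is element number 3 of the domain, and entry number 3 of the one-line form is 6, so σ(3) = 6.

6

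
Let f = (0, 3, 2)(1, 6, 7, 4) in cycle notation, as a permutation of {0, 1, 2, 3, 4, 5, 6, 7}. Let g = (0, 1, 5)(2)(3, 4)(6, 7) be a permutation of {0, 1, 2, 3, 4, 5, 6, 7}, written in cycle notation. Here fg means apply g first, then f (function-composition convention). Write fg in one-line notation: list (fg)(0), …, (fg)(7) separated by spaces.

(fg)(x) = f(g(x)). Computing each image: f(g(0)) = f(1) = 6, f(g(1)) = f(5) = 5, f(g(2)) = f(2) = 0, f(g(3)) = f(4) = 1, f(g(4)) = f(3) = 2, f(g(5)) = f(0) = 3, f(g(6)) = f(7) = 4, f(g(7)) = f(6) = 7.
Hence fg = [6 5 0 1 2 3 4 7].

6 5 0 1 2 3 4 7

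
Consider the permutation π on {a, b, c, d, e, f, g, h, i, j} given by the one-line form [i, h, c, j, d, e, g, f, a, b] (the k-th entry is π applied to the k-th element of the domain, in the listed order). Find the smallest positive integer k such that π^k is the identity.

6

Writing π as disjoint cycles, the cycle lengths are 6, 2, 1, 1.
Since disjoint cycles commute, ord(π) = lcm(6, 2) = 6.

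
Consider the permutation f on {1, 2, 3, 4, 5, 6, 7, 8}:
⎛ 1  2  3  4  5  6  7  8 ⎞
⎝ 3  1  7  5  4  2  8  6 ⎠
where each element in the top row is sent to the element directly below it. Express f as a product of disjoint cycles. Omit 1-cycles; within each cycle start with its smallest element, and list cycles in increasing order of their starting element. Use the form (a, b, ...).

Iterating f from 1 gives 1 → 3 → 7 → 8 → 6 → 2 → 1; that is the 6-cycle (1, 3, 7, 8, 6, 2).
Repeating from the next unused element and collecting all non-trivial cycles gives (1, 3, 7, 8, 6, 2)(4, 5).

(1, 3, 7, 8, 6, 2)(4, 5)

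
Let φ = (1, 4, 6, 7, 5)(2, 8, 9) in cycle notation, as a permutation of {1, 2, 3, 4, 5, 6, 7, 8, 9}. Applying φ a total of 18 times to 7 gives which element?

4

7 lies in the 5-cycle (1, 4, 6, 7, 5).
On a 5-cycle, φ^5 is the identity, so φ^18 = φ^3 there (18 ≡ 3 mod 5).
Stepping 3 places around the cycle: 7 → 5 → 1 → 4.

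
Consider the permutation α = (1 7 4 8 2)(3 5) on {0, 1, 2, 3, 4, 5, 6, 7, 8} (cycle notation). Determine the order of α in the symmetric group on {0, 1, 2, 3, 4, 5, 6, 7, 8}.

The disjoint cycles have lengths 5, 2, 1, 1.
Since disjoint cycles commute, ord(α) = lcm(5, 2) = 10.

10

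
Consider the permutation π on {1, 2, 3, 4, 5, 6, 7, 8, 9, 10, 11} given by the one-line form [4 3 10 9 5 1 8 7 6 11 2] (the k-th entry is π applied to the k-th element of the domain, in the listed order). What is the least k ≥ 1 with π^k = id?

Decomposing into disjoint cycles gives cycle lengths 4, 4, 2, 1.
Since disjoint cycles commute, ord(π) = lcm(4, 4, 2) = 4.

4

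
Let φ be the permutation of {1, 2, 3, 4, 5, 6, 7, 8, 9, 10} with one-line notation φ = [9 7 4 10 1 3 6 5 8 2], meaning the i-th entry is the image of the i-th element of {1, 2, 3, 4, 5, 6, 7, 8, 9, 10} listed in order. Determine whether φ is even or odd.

even

In disjoint-cycle form the cycle lengths are 6, 4.
A cycle of length ℓ contributes ℓ−1 transpositions, so φ is a product of 5 + 3 = 8 transpositions — even.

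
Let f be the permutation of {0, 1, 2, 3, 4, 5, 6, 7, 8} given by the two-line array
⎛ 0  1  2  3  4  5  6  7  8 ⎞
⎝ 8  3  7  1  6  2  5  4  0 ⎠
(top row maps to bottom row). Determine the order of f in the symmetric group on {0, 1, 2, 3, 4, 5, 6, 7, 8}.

10

Writing f as disjoint cycles, the cycle lengths are 5, 2, 2.
Since disjoint cycles commute, ord(f) = lcm(5, 2, 2) = 10.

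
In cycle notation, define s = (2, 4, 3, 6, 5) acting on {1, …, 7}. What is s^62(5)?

4

5 lies in the 5-cycle (2, 4, 3, 6, 5).
Since the cycle has length 5, s^62 acts on it the same as s^2 (62 mod 5 = 2).
Advancing 2 steps from 5: 5 → 2 → 4.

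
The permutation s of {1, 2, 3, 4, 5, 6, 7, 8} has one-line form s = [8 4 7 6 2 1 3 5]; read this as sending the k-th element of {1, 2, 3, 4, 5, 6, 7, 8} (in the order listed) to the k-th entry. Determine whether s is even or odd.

even

In disjoint-cycle form the cycle lengths are 6, 2.
A cycle of length ℓ contributes ℓ−1 transpositions, so s is a product of 5 + 1 = 6 transpositions — even.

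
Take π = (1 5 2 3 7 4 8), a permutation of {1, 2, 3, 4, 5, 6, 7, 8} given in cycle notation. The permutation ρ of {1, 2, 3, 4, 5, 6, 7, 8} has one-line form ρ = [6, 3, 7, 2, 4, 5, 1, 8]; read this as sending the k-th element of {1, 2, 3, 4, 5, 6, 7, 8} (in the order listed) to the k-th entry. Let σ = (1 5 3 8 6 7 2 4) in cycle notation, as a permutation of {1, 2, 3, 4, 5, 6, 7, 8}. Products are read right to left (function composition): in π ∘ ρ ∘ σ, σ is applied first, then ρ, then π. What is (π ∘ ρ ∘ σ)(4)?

(π ∘ ρ ∘ σ)(4) = π(ρ(σ(4))). σ(4) = 1, then ρ(1) = 6, then π(6) = 6, so the result is 6.

6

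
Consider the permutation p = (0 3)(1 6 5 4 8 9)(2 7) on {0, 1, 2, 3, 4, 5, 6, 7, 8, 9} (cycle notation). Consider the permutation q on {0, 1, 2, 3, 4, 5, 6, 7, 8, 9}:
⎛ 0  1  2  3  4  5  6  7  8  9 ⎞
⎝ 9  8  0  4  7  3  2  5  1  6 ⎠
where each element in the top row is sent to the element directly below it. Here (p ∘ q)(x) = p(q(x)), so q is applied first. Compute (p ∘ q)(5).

First apply q: q(5) = 3, then p(3) = 0. Thus (p ∘ q)(5) = 0.

0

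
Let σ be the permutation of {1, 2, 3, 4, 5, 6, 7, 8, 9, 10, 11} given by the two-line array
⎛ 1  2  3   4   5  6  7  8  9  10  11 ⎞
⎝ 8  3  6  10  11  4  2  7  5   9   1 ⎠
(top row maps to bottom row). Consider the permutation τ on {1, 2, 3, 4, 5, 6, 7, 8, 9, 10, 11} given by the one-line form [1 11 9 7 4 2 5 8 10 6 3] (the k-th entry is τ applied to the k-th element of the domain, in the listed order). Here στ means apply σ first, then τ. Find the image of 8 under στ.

5

σ(8) = 7, then τ(7) = 5; composing gives (στ)(8) = 5.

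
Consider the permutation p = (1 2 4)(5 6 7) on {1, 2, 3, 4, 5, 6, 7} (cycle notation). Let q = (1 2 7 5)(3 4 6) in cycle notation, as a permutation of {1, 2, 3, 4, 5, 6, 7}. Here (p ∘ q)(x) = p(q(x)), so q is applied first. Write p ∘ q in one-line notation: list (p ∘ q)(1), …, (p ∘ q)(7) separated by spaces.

Chase each element through q then p: 1 → 2 → 4; 2 → 7 → 5; 3 → 4 → 1; 4 → 6 → 7; 5 → 1 → 2; 6 → 3 → 3; 7 → 5 → 6.
Collecting the images, p ∘ q = [4 5 1 7 2 3 6].

4 5 1 7 2 3 6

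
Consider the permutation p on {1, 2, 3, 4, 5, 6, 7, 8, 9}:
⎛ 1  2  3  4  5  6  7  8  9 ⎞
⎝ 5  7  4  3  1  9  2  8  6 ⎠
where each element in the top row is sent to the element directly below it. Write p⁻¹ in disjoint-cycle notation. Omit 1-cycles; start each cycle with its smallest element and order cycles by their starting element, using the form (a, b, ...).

(1, 5)(2, 7)(3, 4)(6, 9)

First write p in disjoint cycles: (1, 5)(2, 7)(3, 4)(6, 9).
Reversing each cycle (and rotating so the smallest element leads) gives p⁻¹ = (1, 5)(2, 7)(3, 4)(6, 9).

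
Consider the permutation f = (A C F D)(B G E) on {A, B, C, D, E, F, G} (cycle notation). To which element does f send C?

In the cycle (A C F D), C is followed by F, so f(C) = F.

F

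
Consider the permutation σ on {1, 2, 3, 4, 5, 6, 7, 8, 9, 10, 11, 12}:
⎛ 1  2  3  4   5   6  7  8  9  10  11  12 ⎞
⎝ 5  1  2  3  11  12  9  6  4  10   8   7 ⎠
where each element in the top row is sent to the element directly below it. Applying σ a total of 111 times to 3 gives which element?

Tracing 3 → 2 → … returns to 3 after 11 steps, so 3 lies in an 11-cycle (1, 5, 11, 8, 6, 12, 7, 9, 4, 3, 2).
Since the cycle has length 11, σ^111 acts on it the same as σ^1 (111 mod 11 = 1).
Advancing 1 step from 3: 3 → 2.

2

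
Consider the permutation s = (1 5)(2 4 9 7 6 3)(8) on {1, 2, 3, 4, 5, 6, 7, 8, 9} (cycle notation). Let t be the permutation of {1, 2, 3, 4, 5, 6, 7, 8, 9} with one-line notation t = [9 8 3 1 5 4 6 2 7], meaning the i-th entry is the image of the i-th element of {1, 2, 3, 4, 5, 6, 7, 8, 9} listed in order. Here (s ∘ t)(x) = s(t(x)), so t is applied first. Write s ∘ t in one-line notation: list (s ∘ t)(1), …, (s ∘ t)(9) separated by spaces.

7 8 2 5 1 9 3 4 6

Chase each element through t then s: 1 → 9 → 7; 2 → 8 → 8; 3 → 3 → 2; 4 → 1 → 5; 5 → 5 → 1; 6 → 4 → 9; 7 → 6 → 3; 8 → 2 → 4; 9 → 7 → 6.
Collecting the images, s ∘ t = [7 8 2 5 1 9 3 4 6].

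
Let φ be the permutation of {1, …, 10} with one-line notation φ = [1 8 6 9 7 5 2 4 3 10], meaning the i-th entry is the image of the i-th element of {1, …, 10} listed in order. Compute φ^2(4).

Tracing 4 → 9 → … returns to 4 after 8 steps, so 4 lies in an 8-cycle (2 8 4 9 3 6 5 7).
Advancing 2 steps from 4: 4 → 9 → 3.

3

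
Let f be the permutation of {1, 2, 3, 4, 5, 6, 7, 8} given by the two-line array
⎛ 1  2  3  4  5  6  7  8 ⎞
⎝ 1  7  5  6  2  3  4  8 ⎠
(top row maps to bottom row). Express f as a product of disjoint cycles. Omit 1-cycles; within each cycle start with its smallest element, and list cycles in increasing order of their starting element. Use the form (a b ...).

(2 7 4 6 3 5)

Start at 2 and follow images: 2 → 7 → 4 → 6 → 3 → 5 → 2, giving the cycle (2 7 4 6 3 5).
Repeating from the next unused element and collecting all non-trivial cycles gives (2 7 4 6 3 5).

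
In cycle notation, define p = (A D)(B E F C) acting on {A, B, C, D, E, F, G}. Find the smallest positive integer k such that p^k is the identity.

4

The disjoint cycles have lengths 4, 2, 1.
The order of p is the least common multiple of its cycle lengths: lcm(4, 2) = 4.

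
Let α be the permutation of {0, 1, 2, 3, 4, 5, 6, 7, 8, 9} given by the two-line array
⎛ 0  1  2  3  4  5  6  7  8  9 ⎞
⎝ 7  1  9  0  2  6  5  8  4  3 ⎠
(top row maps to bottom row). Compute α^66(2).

Tracing 2 → 9 → … returns to 2 after 7 steps, so 2 lies in a 7-cycle (0 7 8 4 2 9 3).
Powers repeat with period 7 on this cycle, and 66 mod 7 = 3, so α^66(2) = α^3(2).
Advancing 3 steps from 2: 2 → 9 → 3 → 0.

0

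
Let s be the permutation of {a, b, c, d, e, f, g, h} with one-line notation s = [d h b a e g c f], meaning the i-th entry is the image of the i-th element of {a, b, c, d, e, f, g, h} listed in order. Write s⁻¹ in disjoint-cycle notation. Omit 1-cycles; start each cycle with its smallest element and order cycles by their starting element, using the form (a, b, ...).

The cycle decomposition of s is (a, d)(b, h, f, g, c).
The inverse reverses every cycle; in canonical form, s⁻¹ = (a, d)(b, c, g, f, h).

(a, d)(b, c, g, f, h)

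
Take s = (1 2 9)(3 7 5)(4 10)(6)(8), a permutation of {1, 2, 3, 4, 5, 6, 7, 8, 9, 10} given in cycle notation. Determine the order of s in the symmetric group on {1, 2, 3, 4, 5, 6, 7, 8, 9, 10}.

6

The cycle type of s is (3, 3, 2, 1, 1).
The order is lcm(3, 3, 2) = 6.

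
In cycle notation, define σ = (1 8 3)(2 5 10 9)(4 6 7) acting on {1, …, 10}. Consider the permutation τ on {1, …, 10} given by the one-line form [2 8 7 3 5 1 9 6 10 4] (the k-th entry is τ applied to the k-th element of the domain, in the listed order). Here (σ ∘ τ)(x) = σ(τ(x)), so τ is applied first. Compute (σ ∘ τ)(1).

5

τ(1) = 2, then σ(2) = 5; composing gives (σ ∘ τ)(1) = 5.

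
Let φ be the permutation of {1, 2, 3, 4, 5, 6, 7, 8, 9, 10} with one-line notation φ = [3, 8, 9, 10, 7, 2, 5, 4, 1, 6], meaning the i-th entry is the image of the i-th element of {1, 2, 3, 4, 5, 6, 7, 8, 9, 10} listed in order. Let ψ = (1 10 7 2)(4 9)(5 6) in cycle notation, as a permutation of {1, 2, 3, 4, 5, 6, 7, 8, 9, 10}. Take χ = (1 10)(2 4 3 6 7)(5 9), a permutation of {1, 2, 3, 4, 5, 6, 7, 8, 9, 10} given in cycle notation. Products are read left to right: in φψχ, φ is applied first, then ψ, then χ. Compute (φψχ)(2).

8

Chase 2: φ(2) = 8; ψ(8) = 8; χ(8) = 8. Hence (φψχ)(2) = 8.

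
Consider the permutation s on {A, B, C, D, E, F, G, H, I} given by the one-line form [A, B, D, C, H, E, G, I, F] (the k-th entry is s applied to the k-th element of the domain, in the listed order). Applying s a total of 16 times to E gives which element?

Tracing E → H → … returns to E after 4 steps, so E lies in a 4-cycle (E H I F).
Since the cycle has length 4, s^16 acts on it the same as s^0 (16 mod 4 = 0).
So s^16(E) = E.

E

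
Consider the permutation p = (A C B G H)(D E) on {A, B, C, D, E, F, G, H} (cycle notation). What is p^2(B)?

H

B lies in the 5-cycle (A C B G H).
Advancing 2 steps from B: B → G → H.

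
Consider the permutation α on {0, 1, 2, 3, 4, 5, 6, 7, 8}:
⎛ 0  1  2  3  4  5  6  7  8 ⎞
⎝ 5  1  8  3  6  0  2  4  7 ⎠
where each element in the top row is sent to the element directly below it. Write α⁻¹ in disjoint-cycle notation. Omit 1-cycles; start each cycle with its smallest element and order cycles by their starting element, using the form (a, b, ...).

First write α in disjoint cycles: (0, 5)(2, 8, 7, 4, 6).
The inverse reverses every cycle; in canonical form, α⁻¹ = (0, 5)(2, 6, 4, 7, 8).

(0, 5)(2, 6, 4, 7, 8)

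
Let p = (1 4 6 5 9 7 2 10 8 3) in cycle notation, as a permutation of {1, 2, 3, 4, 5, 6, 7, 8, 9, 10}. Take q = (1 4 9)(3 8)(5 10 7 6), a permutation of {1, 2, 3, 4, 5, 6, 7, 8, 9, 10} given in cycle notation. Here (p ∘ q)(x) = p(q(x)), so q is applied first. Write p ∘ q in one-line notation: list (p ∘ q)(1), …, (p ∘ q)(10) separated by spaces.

6 10 3 7 8 9 5 1 4 2

(p ∘ q)(x) = p(q(x)). Computing each image: p(q(1)) = p(4) = 6, p(q(2)) = p(2) = 10, p(q(3)) = p(8) = 3, p(q(4)) = p(9) = 7, p(q(5)) = p(10) = 8, p(q(6)) = p(5) = 9, p(q(7)) = p(6) = 5, p(q(8)) = p(3) = 1, p(q(9)) = p(1) = 4, p(q(10)) = p(7) = 2.
Hence p ∘ q = [6 10 3 7 8 9 5 1 4 2].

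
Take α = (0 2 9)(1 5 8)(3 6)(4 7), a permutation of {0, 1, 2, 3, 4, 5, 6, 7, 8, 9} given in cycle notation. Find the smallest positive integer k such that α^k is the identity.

The cycle type of α is (3, 3, 2, 2).
Since disjoint cycles commute, ord(α) = lcm(3, 3, 2, 2) = 6.

6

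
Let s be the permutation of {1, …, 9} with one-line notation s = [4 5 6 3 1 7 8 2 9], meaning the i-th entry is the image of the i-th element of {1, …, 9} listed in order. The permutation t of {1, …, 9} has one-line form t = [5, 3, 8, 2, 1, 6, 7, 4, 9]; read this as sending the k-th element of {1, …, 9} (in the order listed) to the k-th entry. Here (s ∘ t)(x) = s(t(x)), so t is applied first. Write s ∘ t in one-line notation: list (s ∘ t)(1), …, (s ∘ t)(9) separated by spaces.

(s ∘ t)(x) = s(t(x)). Computing each image: s(t(1)) = s(5) = 1, s(t(2)) = s(3) = 6, s(t(3)) = s(8) = 2, s(t(4)) = s(2) = 5, s(t(5)) = s(1) = 4, s(t(6)) = s(6) = 7, s(t(7)) = s(7) = 8, s(t(8)) = s(4) = 3, s(t(9)) = s(9) = 9.
Hence s ∘ t = [1 6 2 5 4 7 8 3 9].

1 6 2 5 4 7 8 3 9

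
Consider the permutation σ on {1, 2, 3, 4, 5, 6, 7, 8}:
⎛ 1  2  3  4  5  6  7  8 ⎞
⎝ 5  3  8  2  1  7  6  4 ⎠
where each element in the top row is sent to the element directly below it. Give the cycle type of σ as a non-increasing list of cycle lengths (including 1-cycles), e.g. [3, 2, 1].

The disjoint cycles are (1 5)(2 3 8 4)(6 7), with lengths 4, 2, 2 in non-increasing order.

[4, 2, 2]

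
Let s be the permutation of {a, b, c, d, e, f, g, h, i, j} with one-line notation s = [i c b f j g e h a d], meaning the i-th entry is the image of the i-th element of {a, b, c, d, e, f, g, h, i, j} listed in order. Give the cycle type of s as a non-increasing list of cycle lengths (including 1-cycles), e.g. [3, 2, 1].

[5, 2, 2, 1]

The disjoint cycles are (a, i)(b, c)(d, f, g, e, j)(h), with lengths 5, 2, 2, 1 in non-increasing order.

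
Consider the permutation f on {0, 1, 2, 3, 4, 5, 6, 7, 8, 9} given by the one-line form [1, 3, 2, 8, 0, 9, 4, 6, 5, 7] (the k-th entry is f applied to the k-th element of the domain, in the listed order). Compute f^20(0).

Tracing 0 → 1 → … returns to 0 after 9 steps, so 0 lies in a 9-cycle (0 1 3 8 5 9 7 6 4).
On a 9-cycle, f^9 is the identity, so f^20 = f^2 there (20 ≡ 2 mod 9).
Advancing 2 steps from 0: 0 → 1 → 3.

3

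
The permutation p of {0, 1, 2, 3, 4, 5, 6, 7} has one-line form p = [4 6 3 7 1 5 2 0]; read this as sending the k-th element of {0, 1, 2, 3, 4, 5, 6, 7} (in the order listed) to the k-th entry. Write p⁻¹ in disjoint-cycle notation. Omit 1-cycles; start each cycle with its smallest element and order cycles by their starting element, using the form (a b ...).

First write p in disjoint cycles: (0 4 1 6 2 3 7).
The inverse reverses every cycle; in canonical form, p⁻¹ = (0 7 3 2 6 1 4).

(0 7 3 2 6 1 4)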